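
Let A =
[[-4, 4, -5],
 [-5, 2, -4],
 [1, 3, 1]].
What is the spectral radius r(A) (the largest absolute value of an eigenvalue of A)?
r(A) ≈ 5.4207

The eigenvalues of A are the roots of its characteristic polynomial. With M = A (coefficients from the trace, the sum of principal 2x2 minors, and det A):
  p(λ) = det(λ I - M) = λ^3 + λ^2 + 27λ - 33.
No integer candidate from the rational root theorem (±divisors of 33) is a root, so the roots are irrational. The cubic discriminant is Δ = -123312 < 0, so there is one real root and a complex-conjugate pair. p(1) = -4 and p(2) = 33 have opposite signs, so a root lies in (1, 2); Newton's method refines it to λ ≈ 1.123. Dividing out (λ - (1.123)) leaves approximately λ^2 + 2.123λ + 29.3843. For λ^2 + 2.123λ + 29.3843 the discriminant is -113.0298. It is negative, so the remaining roots are the complex-conjugate pair λ ≈ -1.0615 ± 5.3158i. Their product equals the constant term, so |λ|^2 ≈ 29.3843 and |λ| ≈ 5.4207.
Thus the eigenvalues (to 4 decimals) are 1.123 (modulus 1.123); -1.0615 ± 5.3158i (modulus 5.4207). The spectral radius is the largest modulus: r(A) ≈ 5.4207. (Cross-check: r(A) ≤ ||A||_2 ≈ 9.9687; equality holds whenever A is normal, though it can also hold for some non-normal A.)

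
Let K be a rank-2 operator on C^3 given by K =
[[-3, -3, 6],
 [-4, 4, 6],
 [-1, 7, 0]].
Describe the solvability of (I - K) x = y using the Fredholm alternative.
(I - K) is invertible (det(I - K) = -60 ≠ 0), so for every y in C^3 the equation (I - K) x = y has a unique solution.

K has rank 2 and factors as K = U V^T = u1 v1^T + u2 v2^T with u1 = (3, 2, -1), v1 = (-1, -1, 2), u2 = (0, 2, 2), v2 = (-1, 3, 1) (multiplying out reproduces the displayed K). The nonzero eigenvalues of U V^T coincide with those of the 2 x 2 matrix G = V^T U = [[v1·u1, v1·u2], [v2·u1, v2·u2]] = [[-7, 2], [2, 8]], and by the Sylvester determinant identity det(I_3 - U V^T) = det(I_2 - V^T U) = det([[8, -2], [-2, -7]]) = (8)(-7) - (-2)(-2) = -60. (Direct check: I - K =
[[4, 3, -6],
 [4, -3, -6],
 [1, -7, 1]]
has determinant -60.) The finite-dimensional Fredholm alternative says: either (I - K) is invertible, or ker(I - K) ≠ {0} and then range(I - K) = ker((I - K)^*)^⊥, with dim ker(I - K) = dim ker((I - K)^*). Since det(I - K) ≠ 0, 1 is not an eigenvalue of K and ker(I - K) = {0}, so we are in the first case: for every y there is a unique x = (I - K)^(-1) y. (Explicitly, by the Woodbury identity, (I - U V^T)^(-1) = I + U (I_2 - G)^(-1) V^T.)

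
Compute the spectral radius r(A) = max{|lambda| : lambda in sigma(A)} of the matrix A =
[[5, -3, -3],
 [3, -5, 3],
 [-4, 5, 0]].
r(A) ≈ 6.8205

The eigenvalues of A are the roots of its characteristic polynomial. With M = A (coefficients from the trace, the sum of principal 2x2 minors, and det A):
  p(λ) = det(λ I - M) = λ^3 - 43λ + 24.
No integer candidate from the rational root theorem (±divisors of 24) is a root, so the roots are irrational. The cubic discriminant is Δ = 302476 > 0, so there are three distinct real roots. p(-7) = -18 and p(-6) = 66 have opposite signs, so a root lies in (-7, -6); Newton's method refines it to λ ≈ -6.8205. p(0) = 24 and p(1) = -18 have opposite signs, so a root lies in (0, 1); Newton's method refines it to λ ≈ 0.5623. p(6) = -18 and p(7) = 66 have opposite signs, so a root lies in (6, 7); Newton's method refines it to λ ≈ 6.2582. Check (Vieta): the three roots sum to 0, matching tr M = 0.
Thus the eigenvalues (to 4 decimals) are -6.8205 (modulus 6.8205); 0.5623 (modulus 0.5623); 6.2582 (modulus 6.2582). The spectral radius is the largest modulus: r(A) ≈ 6.8205. (Cross-check: r(A) ≤ ||A||_2 ≈ 10.2325; equality holds whenever A is normal, though it can also hold for some non-normal A.)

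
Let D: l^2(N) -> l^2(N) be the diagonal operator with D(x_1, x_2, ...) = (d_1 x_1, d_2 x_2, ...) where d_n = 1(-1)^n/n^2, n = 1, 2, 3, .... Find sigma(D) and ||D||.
sigma(D) = {1(-1)^n/n^2 : n ≥ 1} ∪ {0}; ||D|| = 1

A bounded diagonal operator on l^2 with diagonal entries d_n has spectrum equal to the closure of {d_n : n ≥ 1}: every d_n is an eigenvalue (with eigenvector e_n), so {d_n} ⊂ sigma(D); the spectrum is closed, so its closure is too; and for lambda not in the closure, (D - lambda I) has bounded inverse (the diagonal entries 1/(d_n - lambda) are bounded). For our sequence d_n = 1(-1)^n/n^2, n = 1, 2, 3, ...:
  - {d_n} = {1(-1)^n/n^2 : n ≥ 1}; the only limit point is 0
  - closure = {1(-1)^n/n^2 : n ≥ 1} ∪ {0}
For the norm: a diagonal operator has ||D|| = sup_n |d_n|. Here |d_n| = 1/n^2 is decreasing, so sup_n |d_n| = |d_1| = 1. So ||D|| = 1.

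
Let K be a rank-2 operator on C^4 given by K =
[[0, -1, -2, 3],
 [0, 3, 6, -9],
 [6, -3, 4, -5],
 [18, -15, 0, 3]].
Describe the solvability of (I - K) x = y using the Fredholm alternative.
(I - K) is invertible (det(I - K) = -135 ≠ 0), so for every y in C^4 the equation (I - K) x = y has a unique solution.

K has rank 2 and factors as K = U V^T = u1 v1^T + u2 v2^T with u1 = (1, -3, -1, 3), v1 = (3, -3, -1, 2), u2 = (-1, 3, 3, 3), v2 = (3, -2, 1, -1) (multiplying out reproduces the displayed K). The nonzero eigenvalues of U V^T coincide with those of the 2 x 2 matrix G = V^T U = [[v1·u1, v1·u2], [v2·u1, v2·u2]] = [[19, -9], [5, -9]], and by the Sylvester determinant identity det(I_4 - U V^T) = det(I_2 - V^T U) = det([[-18, 9], [-5, 10]]) = (-18)(10) - (9)(-5) = -135. (Direct check: I - K =
[[1, 1, 2, -3],
 [0, -2, -6, 9],
 [-6, 3, -3, 5],
 [-18, 15, 0, -2]]
has determinant -135.) The finite-dimensional Fredholm alternative says: either (I - K) is invertible, or ker(I - K) ≠ {0} and then range(I - K) = ker((I - K)^*)^⊥, with dim ker(I - K) = dim ker((I - K)^*). Since det(I - K) ≠ 0, 1 is not an eigenvalue of K and ker(I - K) = {0}, so we are in the first case: for every y there is a unique x = (I - K)^(-1) y. (Explicitly, by the Woodbury identity, (I - U V^T)^(-1) = I + U (I_2 - G)^(-1) V^T.)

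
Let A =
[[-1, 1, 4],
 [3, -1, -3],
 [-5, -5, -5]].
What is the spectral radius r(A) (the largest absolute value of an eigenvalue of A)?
r(A) ≈ 5.9451

The eigenvalues of A are the roots of its characteristic polynomial. With M = A (coefficients from the trace, the sum of principal 2x2 minors, and det A):
  p(λ) = det(λ I - M) = λ^3 + 7λ^2 + 13λ + 40.
No integer candidate from the rational root theorem (±divisors of 40) is a root, so the roots are irrational. The cubic discriminant is Δ = -33067 < 0, so there is one real root and a complex-conjugate pair. p(-6) = -2 and p(-5) = 25 have opposite signs, so a root lies in (-6, -5); Newton's method refines it to λ ≈ -5.9451. Dividing out (λ - (-5.9451)) leaves approximately λ^2 + 1.0549λ + 6.7283. For λ^2 + 1.0549λ + 6.7283 the discriminant is -25.8002. It is negative, so the remaining roots are the complex-conjugate pair λ ≈ -0.5275 ± 2.5397i. Their product equals the constant term, so |λ|^2 ≈ 6.7283 and |λ| ≈ 2.5939.
Thus the eigenvalues (to 4 decimals) are -5.9451 (modulus 5.9451); -0.5275 ± 2.5397i (modulus 2.5939). The spectral radius is the largest modulus: r(A) ≈ 5.9451. (Cross-check: r(A) ≤ ||A||_2 ≈ 9.1006; equality holds whenever A is normal, though it can also hold for some non-normal A.)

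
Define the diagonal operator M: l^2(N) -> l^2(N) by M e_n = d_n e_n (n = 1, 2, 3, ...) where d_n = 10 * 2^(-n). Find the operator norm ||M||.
||M|| = 5 (attained at n = 1)

For M diagonal, ||M|| = sup_n |d_n|. The sequence d_n = 10 * 2^(-n) is positive and strictly decreasing (ratio 2^(-1) < 1), so the supremum is d_1 = 10/2 = 5. Hence ||M|| = 5.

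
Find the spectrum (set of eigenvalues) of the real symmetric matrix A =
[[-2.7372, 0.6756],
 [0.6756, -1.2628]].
sigma(A) ≈ {-3, -1}

A is real symmetric, so its spectrum consists of real eigenvalues. Expanding the characteristic polynomial of the displayed matrix gives
  det(λ I - A) = p(λ) = λ^2 + (4)λ + (3).
Solving p(λ) = 0 yields eigenvalues ≈ -3, -1. (A is shown rounded to 4 decimals, so these recover the underlying integer eigenvalues to within that precision.)
Verification: the trace of A = -4 equals the sum of eigenvalues -4, and det(A) ≈ 3.0001 matches the eigenvalue product 3.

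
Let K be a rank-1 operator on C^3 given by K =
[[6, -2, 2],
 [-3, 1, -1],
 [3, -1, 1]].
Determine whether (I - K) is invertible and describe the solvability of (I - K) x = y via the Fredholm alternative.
(I - K) is invertible (det(I - K) = -7 ≠ 0), so for every y in C^3 the equation (I - K) x = y has a unique solution.

K has rank 1, so it is an outer product K = u v^T: every row of K is a multiple of one row vector. Reading off the entries, u = (2, -1, 1) and v = (3, -1, 1) (row i of K equals u_i·v^T). A rank-one matrix u v^T satisfies K u = u (v·u) and kills the (2)-dimensional subspace v^⊥, so its characteristic polynomial is lambda^2 (lambda - v·u) with v·u = tr K = 8. Hence the eigenvalues of I - K are 1 (multiplicity 2) and 1 - (8) = -7, so det(I - K) = -7. (Direct check: I - K =
[[-5, 2, -2],
 [3, 0, 1],
 [-3, 1, 0]]
has determinant -7.) The finite-dimensional Fredholm alternative says: either (I - K) is invertible, or ker(I - K) ≠ {0} and then range(I - K) = ker((I - K)^*)^⊥, with dim ker(I - K) = dim ker((I - K)^*). Since det(I - K) ≠ 0, 1 is not an eigenvalue of K and ker(I - K) = {0}, so we are in the first case: for every y there is a unique x = (I - K)^(-1) y. Explicitly, by the Sherman–Morrison formula, (I - u v^T)^(-1) = I + u v^T/(1 - v·u), i.e. (I - K)^(-1) = I + K/(-7).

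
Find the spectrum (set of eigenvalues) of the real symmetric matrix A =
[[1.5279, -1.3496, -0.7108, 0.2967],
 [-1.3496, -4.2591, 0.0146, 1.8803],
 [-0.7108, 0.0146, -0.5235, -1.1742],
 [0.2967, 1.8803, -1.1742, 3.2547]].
sigma(A) ≈ {-5, -1, 2, 4}

A is real symmetric, so its spectrum consists of real eigenvalues. Expanding the characteristic polynomial of the displayed matrix gives
  det(λ I - A) = p(λ) = λ^4 + (0)λ^3 + (-23)λ^2 + (18)λ + (40).
Solving p(λ) = 0 yields eigenvalues ≈ -5, -1, 2, 4. (A is shown rounded to 4 decimals, so these recover the underlying integer eigenvalues to within that precision.)
Verification: the trace of A = 0 equals the sum of eigenvalues 0, and det(A) ≈ 40.0004 matches the eigenvalue product 40.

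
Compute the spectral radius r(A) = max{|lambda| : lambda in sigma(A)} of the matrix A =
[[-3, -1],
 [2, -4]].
r(A) = sqrt(14) ≈ 3.7417

The eigenvalues of A are the roots of its characteristic polynomial. With M = A (coefficients from the trace and determinant):
  p(λ) = det(λ I - M) = λ^2 + 7λ + 14.
For λ^2 + 7λ + 14 the discriminant is -7. It is negative, so the roots are the complex-conjugate pair λ = -7/2 ± (sqrt(7)/2) i ≈ -3.5 ± 1.3229i. For a conjugate pair the product of the roots equals the constant term, so |λ|^2 = 14 and |λ| = sqrt(14) ≈ 3.7417.
Thus the eigenvalues (to 4 decimals) are -3.5 ± 1.3229i (modulus 3.7417). The spectral radius is the largest modulus: r(A) = sqrt(14) ≈ 3.7417. (Cross-check: r(A) ≤ ||A||_2 ≈ 4.515; equality holds whenever A is normal, though it can also hold for some non-normal A.)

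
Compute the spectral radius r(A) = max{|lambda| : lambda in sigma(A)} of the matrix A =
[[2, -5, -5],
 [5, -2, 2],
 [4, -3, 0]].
r(A) ≈ 6.8573

The eigenvalues of A are the roots of its characteristic polynomial. With M = A (coefficients from the trace, the sum of principal 2x2 minors, and det A):
  p(λ) = det(λ I - M) = λ^3 + 47λ - 7.
No integer candidate from the rational root theorem (±divisors of 7) is a root, so the roots are irrational. The cubic discriminant is Δ = -416615 < 0, so there is one real root and a complex-conjugate pair. p(0) = -7 and p(1) = 41 have opposite signs, so a root lies in (0, 1); Newton's method refines it to λ ≈ 0.1489. Dividing out (λ - (0.1489)) leaves approximately λ^2 + 0.1489λ + 47.0222. For λ^2 + 0.1489λ + 47.0222 the discriminant is -188.0665. It is negative, so the remaining roots are the complex-conjugate pair λ ≈ -0.0744 ± 6.8569i. Their product equals the constant term, so |λ|^2 ≈ 47.0222 and |λ| ≈ 6.8573.
Thus the eigenvalues (to 4 decimals) are 0.1489 (modulus 0.1489); -0.0744 ± 6.8569i (modulus 6.8573). The spectral radius is the largest modulus: r(A) ≈ 6.8573. (Cross-check: r(A) ≤ ||A||_2 ≈ 8.8326; equality holds whenever A is normal, though it can also hold for some non-normal A.)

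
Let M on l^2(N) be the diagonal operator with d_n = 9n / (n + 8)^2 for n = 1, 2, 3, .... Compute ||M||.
||M|| = 9/32 (attained at n = 8)

For M diagonal, ||M|| = sup_n |d_n|. Treat f(x) = 9x / (x + 8)^2 for real x > 0. By the quotient rule, f'(x) = 9(8 - x)/(x + 8)^3, which is positive for x < 8 and negative for x > 8. So f has a unique maximum at x = 8, and since 8 is a positive integer, the supremum over n ≥ 1 is attained at n = 8: d_8 = 9·8/(8 + 8)^2 = 9·8/256 = 9/32. Hence ||M|| = 9/32.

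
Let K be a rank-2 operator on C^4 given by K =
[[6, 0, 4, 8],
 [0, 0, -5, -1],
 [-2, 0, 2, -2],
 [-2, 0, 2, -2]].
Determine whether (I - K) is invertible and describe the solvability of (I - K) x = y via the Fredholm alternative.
(I - K) is invertible (det(I - K) = 19 ≠ 0), so for every y in C^4 the equation (I - K) x = y has a unique solution.

K has rank 2 and factors as K = U V^T = u1 v1^T + u2 v2^T with u1 = (1, 1, -1, -1), v1 = (2, 0, -2, 2), u2 = (-2, 1, 0, 0), v2 = (-2, 0, -3, -3) (multiplying out reproduces the displayed K). The nonzero eigenvalues of U V^T coincide with those of the 2 x 2 matrix G = V^T U = [[v1·u1, v1·u2], [v2·u1, v2·u2]] = [[2, -4], [4, 4]], and by the Sylvester determinant identity det(I_4 - U V^T) = det(I_2 - V^T U) = det([[-1, 4], [-4, -3]]) = (-1)(-3) - (4)(-4) = 19. (Direct check: I - K =
[[-5, 0, -4, -8],
 [0, 1, 5, 1],
 [2, 0, -1, 2],
 [2, 0, -2, 3]]
has determinant 19.) The finite-dimensional Fredholm alternative says: either (I - K) is invertible, or ker(I - K) ≠ {0} and then range(I - K) = ker((I - K)^*)^⊥, with dim ker(I - K) = dim ker((I - K)^*). Since det(I - K) ≠ 0, 1 is not an eigenvalue of K and ker(I - K) = {0}, so we are in the first case: for every y there is a unique x = (I - K)^(-1) y. (Explicitly, by the Woodbury identity, (I - U V^T)^(-1) = I + U (I_2 - G)^(-1) V^T.)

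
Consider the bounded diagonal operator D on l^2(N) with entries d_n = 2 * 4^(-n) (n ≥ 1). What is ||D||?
||D|| = 1/2 (attained at n = 1)

For D diagonal, ||D|| = sup_n |d_n|. The sequence d_n = 2 * 4^(-n) is positive and strictly decreasing (ratio 4^(-1) < 1), so the supremum is d_1 = 2/4 = 1/2. Hence ||D|| = 1/2.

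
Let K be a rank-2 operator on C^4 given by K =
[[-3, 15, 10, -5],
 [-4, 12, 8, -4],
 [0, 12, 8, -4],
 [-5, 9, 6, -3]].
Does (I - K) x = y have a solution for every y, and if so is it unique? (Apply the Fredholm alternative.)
(I - K) is invertible (det(I - K) = -29 ≠ 0), so for every y in C^4 the equation (I - K) x = y has a unique solution.

K has rank 2 and factors as K = U V^T = u1 v1^T + u2 v2^T with u1 = (-2, -2, -1, -2), v1 = (3, -3, -2, 1), u2 = (3, 2, 3, 1), v2 = (1, 3, 2, -1) (multiplying out reproduces the displayed K). The nonzero eigenvalues of U V^T coincide with those of the 2 x 2 matrix G = V^T U = [[v1·u1, v1·u2], [v2·u1, v2·u2]] = [[0, -2], [-8, 14]], and by the Sylvester determinant identity det(I_4 - U V^T) = det(I_2 - V^T U) = det([[1, 2], [8, -13]]) = (1)(-13) - (2)(8) = -29. (Direct check: I - K =
[[4, -15, -10, 5],
 [4, -11, -8, 4],
 [0, -12, -7, 4],
 [5, -9, -6, 4]]
has determinant -29.) The finite-dimensional Fredholm alternative says: either (I - K) is invertible, or ker(I - K) ≠ {0} and then range(I - K) = ker((I - K)^*)^⊥, with dim ker(I - K) = dim ker((I - K)^*). Since det(I - K) ≠ 0, 1 is not an eigenvalue of K and ker(I - K) = {0}, so we are in the first case: for every y there is a unique x = (I - K)^(-1) y. (Explicitly, by the Woodbury identity, (I - U V^T)^(-1) = I + U (I_2 - G)^(-1) V^T.)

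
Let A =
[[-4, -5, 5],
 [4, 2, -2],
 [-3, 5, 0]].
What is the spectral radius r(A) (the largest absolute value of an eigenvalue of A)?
r(A) ≈ 6.474

The eigenvalues of A are the roots of its characteristic polynomial. With M = A (coefficients from the trace, the sum of principal 2x2 minors, and det A):
  p(λ) = det(λ I - M) = λ^3 + 2λ^2 + 37λ - 60.
No integer candidate from the rational root theorem (±divisors of 60) is a root, so the roots are irrational. The cubic discriminant is Δ = -372336 < 0, so there is one real root and a complex-conjugate pair. p(1) = -20 and p(2) = 30 have opposite signs, so a root lies in (1, 2); Newton's method refines it to λ ≈ 1.4316. Dividing out (λ - (1.4316)) leaves approximately λ^2 + 3.4316λ + 41.9125. For λ^2 + 3.4316λ + 41.9125 the discriminant is -155.8743. It is negative, so the remaining roots are the complex-conjugate pair λ ≈ -1.7158 ± 6.2425i. Their product equals the constant term, so |λ|^2 ≈ 41.9125 and |λ| ≈ 6.474.
Thus the eigenvalues (to 4 decimals) are 1.4316 (modulus 1.4316); -1.7158 ± 6.2425i (modulus 6.474). The spectral radius is the largest modulus: r(A) ≈ 6.474. (Cross-check: r(A) ≤ ||A||_2 ≈ 9.4148; equality holds whenever A is normal, though it can also hold for some non-normal A.)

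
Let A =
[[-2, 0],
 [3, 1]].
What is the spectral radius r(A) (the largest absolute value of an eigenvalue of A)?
r(A) = 2

The eigenvalues of A are the roots of its characteristic polynomial. With M = A (coefficients from the trace and determinant):
  p(λ) = det(λ I - M) = λ^2 + λ - 2.
For λ^2 + λ - 2 the discriminant is 9. It is a perfect square (3^2), so the roots are rational: λ = (-1 ± 3)/2 = 1, -2.
Thus the eigenvalues (to 4 decimals) are 1 (modulus 1); -2 (modulus 2). The spectral radius is the largest modulus: r(A) = 2. (Cross-check: r(A) ≤ ||A||_2 ≈ 3.7025; equality holds whenever A is normal, though it can also hold for some non-normal A.)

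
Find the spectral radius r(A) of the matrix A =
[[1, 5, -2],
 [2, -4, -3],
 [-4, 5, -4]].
r(A) ≈ 6.4239

The eigenvalues of A are the roots of its characteristic polynomial. With M = A (coefficients from the trace, the sum of principal 2x2 minors, and det A):
  p(λ) = det(λ I - M) = λ^3 + 7λ^2 + 5λ - 143.
No integer candidate from the rational root theorem (±divisors of 143) is a root, so the roots are irrational. The cubic discriminant is Δ = -445292 < 0, so there is one real root and a complex-conjugate pair. p(3) = -38 and p(4) = 53 have opposite signs, so a root lies in (3, 4); Newton's method refines it to λ ≈ 3.4653. Dividing out (λ - (3.4653)) leaves approximately λ^2 + 10.4653λ + 41.2659. For λ^2 + 10.4653λ + 41.2659 the discriminant is -55.5403. It is negative, so the remaining roots are the complex-conjugate pair λ ≈ -5.2327 ± 3.7263i. Their product equals the constant term, so |λ|^2 ≈ 41.2659 and |λ| ≈ 6.4239.
Thus the eigenvalues (to 4 decimals) are 3.4653 (modulus 3.4653); -5.2327 ± 3.7263i (modulus 6.4239). The spectral radius is the largest modulus: r(A) ≈ 6.4239. (Cross-check: r(A) ≤ ||A||_2 ≈ 9.1035; equality holds whenever A is normal, though it can also hold for some non-normal A.)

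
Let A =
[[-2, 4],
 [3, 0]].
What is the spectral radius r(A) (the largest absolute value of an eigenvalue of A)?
r(A) = (2 + sqrt(52))/2 ≈ 4.6056

The eigenvalues of A are the roots of its characteristic polynomial. With M = A (coefficients from the trace and determinant):
  p(λ) = det(λ I - M) = λ^2 + 2λ - 12.
For λ^2 + 2λ - 12 the discriminant is 52. It is nonnegative but not a perfect square, so the roots are real and irrational: λ = (-2 ± sqrt(52))/2 ≈ 2.6056, -4.6056.
Thus the eigenvalues (to 4 decimals) are 2.6056 (modulus 2.6056); -4.6056 (modulus 4.6056). The spectral radius is the largest modulus: r(A) = (2 + sqrt(52))/2 ≈ 4.6056. (Cross-check: r(A) ≤ ||A||_2 ≈ 4.7581; equality holds whenever A is normal, though it can also hold for some non-normal A.)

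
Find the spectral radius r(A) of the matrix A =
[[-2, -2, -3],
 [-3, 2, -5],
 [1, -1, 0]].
r(A) ≈ 4.0275

The eigenvalues of A are the roots of its characteristic polynomial. With M = A (coefficients from the trace, the sum of principal 2x2 minors, and det A):
  p(λ) = det(λ I - M) = λ^3 - 12λ - 17.
No integer candidate from the rational root theorem (±divisors of 17) is a root, so the roots are irrational. The cubic discriminant is Δ = -891 < 0, so there is one real root and a complex-conjugate pair. p(4) = -1 and p(5) = 48 have opposite signs, so a root lies in (4, 5); Newton's method refines it to λ ≈ 4.0275. Dividing out (λ - (4.0275)) leaves approximately λ^2 + 4.0275λ + 4.221. For λ^2 + 4.0275λ + 4.221 the discriminant is -0.6629. It is negative, so the remaining roots are the complex-conjugate pair λ ≈ -2.0138 ± 0.4071i. Their product equals the constant term, so |λ|^2 ≈ 4.221 and |λ| ≈ 2.0545.
Thus the eigenvalues (to 4 decimals) are 4.0275 (modulus 4.0275); -2.0138 ± 0.4071i (modulus 2.0545). The spectral radius is the largest modulus: r(A) ≈ 4.0275. (Cross-check: r(A) ≤ ||A||_2 ≈ 6.9208; equality holds whenever A is normal, though it can also hold for some non-normal A.)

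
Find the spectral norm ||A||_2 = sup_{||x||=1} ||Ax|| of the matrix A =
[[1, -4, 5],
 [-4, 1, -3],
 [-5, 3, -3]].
||A||_2 ≈ 9.8096 (= sqrt(largest eigenvalue of A^T A))

||A||_2 = sigma_max(A) = sqrt(lambda_max(A^T A)). Form the symmetric matrix M = A^T A =
[[42, -23, 32],
 [-23, 26, -32],
 [32, -32, 43]].
Its characteristic polynomial (trace, sum of principal 2x2 minors, determinant of M give the coefficients) is
  p(λ) = det(λ I - M) = λ^3 - 111λ^2 + 1439λ - 1681.
No integer candidate from the rational root theorem (±divisors of 1681) is a root, so the roots are irrational. The cubic discriminant is Δ = 9155117056 > 0, so there are three distinct real roots. p(1) = -352 and p(2) = 761 have opposite signs, so a root lies in (1, 2); Newton's method refines it to λ ≈ 1.2963. p(13) = 464 and p(14) = -547 have opposite signs, so a root lies in (13, 14); Newton's method refines it to λ ≈ 13.4764. p(96) = -1777 and p(97) = 6176 have opposite signs, so a root lies in (96, 97); Newton's method refines it to λ ≈ 96.2274. Check (Vieta): the three roots sum to 111, matching tr M = 111.
So the eigenvalues of A^T A are ≈ 1.2963, 13.4764, 96.2274 (all ≥ 0, as they must be for A^T A). The largest is λ_max ≈ 96.2274, hence ||A||_2 = sqrt(λ_max) ≈ 9.8096.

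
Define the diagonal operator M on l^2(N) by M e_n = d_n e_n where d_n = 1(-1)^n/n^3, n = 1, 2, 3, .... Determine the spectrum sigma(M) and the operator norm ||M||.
sigma(M) = {1(-1)^n/n^3 : n ≥ 1} ∪ {0}; ||M|| = 1

A bounded diagonal operator on l^2 with diagonal entries d_n has spectrum equal to the closure of {d_n : n ≥ 1}: every d_n is an eigenvalue (with eigenvector e_n), so {d_n} ⊂ sigma(M); the spectrum is closed, so its closure is too; and for lambda not in the closure, (M - lambda I) has bounded inverse (the diagonal entries 1/(d_n - lambda) are bounded). For our sequence d_n = 1(-1)^n/n^3, n = 1, 2, 3, ...:
  - {d_n} = {1(-1)^n/n^3 : n ≥ 1}; the only limit point is 0
  - closure = {1(-1)^n/n^3 : n ≥ 1} ∪ {0}
For the norm: a diagonal operator has ||M|| = sup_n |d_n|. Here |d_n| = 1/n^3 is decreasing, so sup_n |d_n| = |d_1| = 1. So ||M|| = 1.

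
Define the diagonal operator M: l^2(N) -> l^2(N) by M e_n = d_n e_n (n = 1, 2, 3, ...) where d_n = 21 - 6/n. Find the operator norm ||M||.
||M|| = 21

For a diagonal operator on l^2 with entries d_n, ||M|| = sup_n |d_n|. Here d_1 = 15, d_2 = 18, ..., and d_n = 21 - 6/n increases monotonically toward 21. All terms lie in [15, 21), so |d_n| = d_n and the supremum is the limit 21, which is not attained by any individual d_n. Hence ||M|| = 21.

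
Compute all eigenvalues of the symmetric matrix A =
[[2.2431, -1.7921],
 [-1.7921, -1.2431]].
sigma(A) ≈ {-2, 3}

A is real symmetric, so its spectrum consists of real eigenvalues. Expanding the characteristic polynomial of the displayed matrix gives
  det(λ I - A) = p(λ) = λ^2 + (-1)λ + (-6).
Solving p(λ) = 0 yields eigenvalues ≈ -2, 3. (A is shown rounded to 4 decimals, so these recover the underlying integer eigenvalues to within that precision.)
Verification: the trace of A = 1 equals the sum of eigenvalues 1, and det(A) ≈ -6.0000 matches the eigenvalue product -6.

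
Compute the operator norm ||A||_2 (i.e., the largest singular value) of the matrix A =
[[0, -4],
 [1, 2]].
||A||_2 = sqrt((21 + sqrt(377))/2) ≈ 4.4954 (= sqrt(largest eigenvalue of A^T A))

||A||_2 = sigma_max(A) = sqrt(lambda_max(A^T A)). Form the symmetric matrix M = A^T A =
[[1, 2],
 [2, 20]].
Its characteristic polynomial (trace, determinant of M give the coefficients) is
  p(λ) = det(λ I - M) = λ^2 - 21λ + 16.
For λ^2 - 21λ + 16 the discriminant is 377. It is nonnegative but not a perfect square, so the roots are real and irrational: λ = (21 ± sqrt(377))/2 ≈ 20.2082, 0.7918.
So the eigenvalues of A^T A are ≈ 0.7918, 20.2082 (all ≥ 0, as they must be for A^T A). The largest is λ_max = (21 + sqrt(377))/2 ≈ 20.2082, hence ||A||_2 = sqrt(λ_max) = sqrt((21 + sqrt(377))/2) ≈ 4.4954.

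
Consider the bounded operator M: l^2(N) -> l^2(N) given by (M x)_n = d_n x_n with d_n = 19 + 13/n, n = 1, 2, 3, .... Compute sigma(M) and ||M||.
sigma(M) = {19 + 13/n : n ≥ 1} ∪ {19}; ||M|| = 32

A bounded diagonal operator on l^2 with diagonal entries d_n has spectrum equal to the closure of {d_n : n ≥ 1}: every d_n is an eigenvalue (with eigenvector e_n), so {d_n} ⊂ sigma(M); the spectrum is closed, so its closure is too; and for lambda not in the closure, (M - lambda I) has bounded inverse (the diagonal entries 1/(d_n - lambda) are bounded). For our sequence d_n = 19 + 13/n, n = 1, 2, 3, ...:
  - {d_n} = {19 + 13/n : n ≥ 1}; the only limit point is 19
  - closure = {19 + 13/n : n ≥ 1} ∪ {19}
For the norm: a diagonal operator has ||M|| = sup_n |d_n|. Here d_n = 19 + 13/n is positive and decreasing, so sup_n |d_n| = d_1 = 19 + 13 = 32. So ||M|| = 32.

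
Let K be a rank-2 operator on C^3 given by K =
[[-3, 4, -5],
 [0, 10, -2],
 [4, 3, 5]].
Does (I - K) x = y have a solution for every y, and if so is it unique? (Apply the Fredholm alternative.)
(I - K) is invertible (det(I - K) = 20 ≠ 0), so for every y in C^3 the equation (I - K) x = y has a unique solution.

K has rank 2 and factors as K = U V^T = u1 v1^T + u2 v2^T with u1 = (-2, -2, 1), v1 = (1, -3, 2), u2 = (-1, 2, 3), v2 = (1, 2, 1) (multiplying out reproduces the displayed K). The nonzero eigenvalues of U V^T coincide with those of the 2 x 2 matrix G = V^T U = [[v1·u1, v1·u2], [v2·u1, v2·u2]] = [[6, -1], [-5, 6]], and by the Sylvester determinant identity det(I_3 - U V^T) = det(I_2 - V^T U) = det([[-5, 1], [5, -5]]) = (-5)(-5) - (1)(5) = 20. (Direct check: I - K =
[[4, -4, 5],
 [0, -9, 2],
 [-4, -3, -4]]
has determinant 20.) The finite-dimensional Fredholm alternative says: either (I - K) is invertible, or ker(I - K) ≠ {0} and then range(I - K) = ker((I - K)^*)^⊥, with dim ker(I - K) = dim ker((I - K)^*). Since det(I - K) ≠ 0, 1 is not an eigenvalue of K and ker(I - K) = {0}, so we are in the first case: for every y there is a unique x = (I - K)^(-1) y. (Explicitly, by the Woodbury identity, (I - U V^T)^(-1) = I + U (I_2 - G)^(-1) V^T.)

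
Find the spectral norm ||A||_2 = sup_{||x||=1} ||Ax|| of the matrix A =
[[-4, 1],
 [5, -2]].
||A||_2 = sqrt((46 + sqrt(2080))/2) ≈ 6.7678 (= sqrt(largest eigenvalue of A^T A))

||A||_2 = sigma_max(A) = sqrt(lambda_max(A^T A)). Form the symmetric matrix M = A^T A =
[[41, -14],
 [-14, 5]].
Its characteristic polynomial (trace, determinant of M give the coefficients) is
  p(λ) = det(λ I - M) = λ^2 - 46λ + 9.
For λ^2 - 46λ + 9 the discriminant is 2080. It is nonnegative but not a perfect square, so the roots are real and irrational: λ = (46 ± sqrt(2080))/2 ≈ 45.8035, 0.1965.
So the eigenvalues of A^T A are ≈ 0.1965, 45.8035 (all ≥ 0, as they must be for A^T A). The largest is λ_max = (46 + sqrt(2080))/2 ≈ 45.8035, hence ||A||_2 = sqrt(λ_max) = sqrt((46 + sqrt(2080))/2) ≈ 6.7678.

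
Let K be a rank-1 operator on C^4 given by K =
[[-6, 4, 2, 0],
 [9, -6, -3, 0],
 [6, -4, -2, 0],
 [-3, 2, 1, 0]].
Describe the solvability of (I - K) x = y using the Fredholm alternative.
(I - K) is invertible (det(I - K) = 15 ≠ 0), so for every y in C^4 the equation (I - K) x = y has a unique solution.

K has rank 1, so it is an outer product K = u v^T: every row of K is a multiple of one row vector. Reading off the entries, u = (2, -3, -2, 1) and v = (-3, 2, 1, 0) (row i of K equals u_i·v^T). A rank-one matrix u v^T satisfies K u = u (v·u) and kills the (3)-dimensional subspace v^⊥, so its characteristic polynomial is lambda^3 (lambda - v·u) with v·u = tr K = -14. Hence the eigenvalues of I - K are 1 (multiplicity 3) and 1 - (-14) = 15, so det(I - K) = 15. (Direct check: I - K =
[[7, -4, -2, 0],
 [-9, 7, 3, 0],
 [-6, 4, 3, 0],
 [3, -2, -1, 1]]
has determinant 15.) The finite-dimensional Fredholm alternative says: either (I - K) is invertible, or ker(I - K) ≠ {0} and then range(I - K) = ker((I - K)^*)^⊥, with dim ker(I - K) = dim ker((I - K)^*). Since det(I - K) ≠ 0, 1 is not an eigenvalue of K and ker(I - K) = {0}, so we are in the first case: for every y there is a unique x = (I - K)^(-1) y. Explicitly, by the Sherman–Morrison formula, (I - u v^T)^(-1) = I + u v^T/(1 - v·u), i.e. (I - K)^(-1) = I + K/(15).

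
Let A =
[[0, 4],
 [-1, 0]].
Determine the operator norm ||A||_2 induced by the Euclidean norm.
||A||_2 = 4 (= sqrt(largest eigenvalue of A^T A))

||A||_2 = sigma_max(A) = sqrt(lambda_max(A^T A)). Form the symmetric matrix M = A^T A =
[[1, 0],
 [0, 16]].
Its characteristic polynomial (trace, determinant of M give the coefficients) is
  p(λ) = det(λ I - M) = λ^2 - 17λ + 16.
For λ^2 - 17λ + 16 the discriminant is 225. It is a perfect square (15^2), so the roots are rational: λ = (17 ± 15)/2 = 16, 1.
So the eigenvalues of A^T A are ≈ 1, 16 (all ≥ 0, as they must be for A^T A). The largest is λ_max = 16, hence ||A||_2 = sqrt(λ_max) = 4.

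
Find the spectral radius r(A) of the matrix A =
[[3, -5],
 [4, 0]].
r(A) = sqrt(20) ≈ 4.4721

The eigenvalues of A are the roots of its characteristic polynomial. With M = A (coefficients from the trace and determinant):
  p(λ) = det(λ I - M) = λ^2 - 3λ + 20.
For λ^2 - 3λ + 20 the discriminant is -71. It is negative, so the roots are the complex-conjugate pair λ = 3/2 ± (sqrt(71)/2) i ≈ 1.5 ± 4.2131i. For a conjugate pair the product of the roots equals the constant term, so |λ|^2 = 20 and |λ| = sqrt(20) ≈ 4.4721.
Thus the eigenvalues (to 4 decimals) are 1.5 ± 4.2131i (modulus 4.4721). The spectral radius is the largest modulus: r(A) = sqrt(20) ≈ 4.4721. (Cross-check: r(A) ≤ ||A||_2 ≈ 6.3246; equality holds whenever A is normal, though it can also hold for some non-normal A.)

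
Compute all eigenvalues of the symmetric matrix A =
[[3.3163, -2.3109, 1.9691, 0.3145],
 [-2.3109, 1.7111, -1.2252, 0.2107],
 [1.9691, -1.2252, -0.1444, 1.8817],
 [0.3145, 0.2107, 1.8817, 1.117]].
sigma(A) ≈ {-2, 0, 2, 6}

A is real symmetric, so its spectrum consists of real eigenvalues. Expanding the characteristic polynomial of the displayed matrix gives
  det(λ I - A) = p(λ) = λ^4 + (-6)λ^3 + (-4)λ^2 + (24)λ + (0).
Solving p(λ) = 0 yields eigenvalues ≈ -2, 0, 2, 6. (A is shown rounded to 4 decimals, so these recover the underlying integer eigenvalues to within that precision.)
Verification: the trace of A = 6 equals the sum of eigenvalues 6, and det(A) ≈ -0.0005 matches the eigenvalue product 0.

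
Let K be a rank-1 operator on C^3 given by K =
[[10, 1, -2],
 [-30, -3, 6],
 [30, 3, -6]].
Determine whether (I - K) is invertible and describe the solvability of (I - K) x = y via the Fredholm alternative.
(I - K) is singular (det(I - K) = 0, i.e. 1 ∈ sigma(K)). (I - K) x = y is solvable iff y ⊥ ker((I - K)^*) = span{(10, 1, -2)}, i.e. iff 10y_1 + y_2 - 2y_3 = 0. When solvable, the solutions are x = y + c·(1, -3, 3), c arbitrary (ker(I - K) = span{(1, -3, 3)}, dimension 1).

K has rank 1, so it is an outer product K = u v^T: every row of K is a multiple of one row vector. Reading off the entries, u = (1, -3, 3) and v = (10, 1, -2) (row i of K equals u_i·v^T). A rank-one matrix u v^T satisfies K u = u (v·u) and kills the (2)-dimensional subspace v^⊥, so its characteristic polynomial is lambda^2 (lambda - v·u) with v·u = tr K = 1. Hence the eigenvalues of I - K are 1 (multiplicity 2) and 1 - (1) = 0, so det(I - K) = 0. (Direct check: I - K =
[[-9, -1, 2],
 [30, 4, -6],
 [-30, -3, 7]]
has determinant 0.) So 1 is an eigenvalue of K and (I - K) is not invertible. The finite-dimensional Fredholm alternative says: either (I - K) is invertible, or ker(I - K) ≠ {0} and then range(I - K) = ker((I - K)^*)^⊥, with dim ker(I - K) = dim ker((I - K)^*). We are in the second case, so we need both kernels. Kernel of I - K: (I - K) u = u - u (v·u) = u - u = 0, so ker(I - K) = span{u} = span{(1, -3, 3)} (it is exactly 1-dimensional because rank(I - K) = 2). Kernel of the adjoint: K is real, so (I - K)^* = I - K^T = I - v u^T, and (I - v u^T) v = v - v (u·v) = 0; hence ker((I - K)^*) = span{v} = span{(10, 1, -2)}. Therefore (I - K) x = y is solvable iff <y, v> = 0, i.e. iff 10y_1 + y_2 - 2y_3 = 0. When this holds, K y = u (v·y) = 0, so (I - K) y = y and x = y is a particular solution; the full solution set is the line x = y + c·u = y + c·(1, -3, 3), c ∈ C.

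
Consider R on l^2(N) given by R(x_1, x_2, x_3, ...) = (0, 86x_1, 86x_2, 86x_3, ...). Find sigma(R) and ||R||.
sigma(R) = closed disk {z in C : |z| ≤ 86}; ||R|| = 86

Note R = 86·U where U is the unit right shift (U x)_k = x_{k-1} (with x_0 := 0); so ||R|| = 86||U|| and sigma(R) = 86·sigma(U). ||R x||^2 = sum_{k≥1} |86x_k|^2 = 7396||x||^2, so ||R|| = 86 and sigma(R) ⊂ {|z| ≤ 86}. For any |lambda| < 86, the equation (R - lambda I) x = 0 forces x_1 = 0, then 86x_k = lambda x_{k+1} ⇒ x = 0, so R has no eigenvalues. But (R - lambda I) is not surjective for |lambda| < 86: solving (R - lambda I) x = e_1 would require x_n proportional to (lambda/86)^(-n), which is not in l^2. So every |lambda| < 86 lies in the residual spectrum. The boundary |lambda| = 86 is in the approximate point spectrum (the spectrum is closed). Hence sigma(R) is the closed disk of radius 86.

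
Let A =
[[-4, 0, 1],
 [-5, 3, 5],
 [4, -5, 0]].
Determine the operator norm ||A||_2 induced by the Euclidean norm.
||A||_2 ≈ 9.8521 (= sqrt(largest eigenvalue of A^T A))

||A||_2 = sigma_max(A) = sqrt(lambda_max(A^T A)). Form the symmetric matrix M = A^T A =
[[57, -35, -29],
 [-35, 34, 15],
 [-29, 15, 26]].
Its characteristic polynomial (trace, sum of principal 2x2 minors, determinant of M give the coefficients) is
  p(λ) = det(λ I - M) = λ^3 - 117λ^2 + 2013λ - 7569.
No integer candidate from the rational root theorem (±divisors of 7569) is a root, so the roots are irrational. The cubic discriminant is Δ = 4892670000 > 0, so there are three distinct real roots. p(5) = -304 and p(6) = 513 have opposite signs, so a root lies in (5, 6); Newton's method refines it to λ ≈ 5.3443. p(14) = 425 and p(15) = -324 have opposite signs, so a root lies in (14, 15); Newton's method refines it to λ ≈ 14.5911. p(97) = -488 and p(98) = 7229 have opposite signs, so a root lies in (97, 98); Newton's method refines it to λ ≈ 97.0646. Check (Vieta): the three roots sum to 117, matching tr M = 117.
So the eigenvalues of A^T A are ≈ 5.3443, 14.5911, 97.0646 (all ≥ 0, as they must be for A^T A). The largest is λ_max ≈ 97.0646, hence ||A||_2 = sqrt(λ_max) ≈ 9.8521.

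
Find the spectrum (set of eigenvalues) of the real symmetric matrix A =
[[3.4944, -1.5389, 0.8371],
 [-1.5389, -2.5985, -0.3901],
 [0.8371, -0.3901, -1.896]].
sigma(A) ≈ {-3, -2, 4}

A is real symmetric, so its spectrum consists of real eigenvalues. Expanding the characteristic polynomial of the displayed matrix gives
  det(λ I - A) = p(λ) = λ^3 + (1)λ^2 + (-14)λ + (-24).
Solving p(λ) = 0 yields eigenvalues ≈ -3, -2, 4. (A is shown rounded to 4 decimals, so these recover the underlying integer eigenvalues to within that precision.)
Verification: the trace of A = -1 equals the sum of eigenvalues -1, and det(A) ≈ 24.0003 matches the eigenvalue product 24.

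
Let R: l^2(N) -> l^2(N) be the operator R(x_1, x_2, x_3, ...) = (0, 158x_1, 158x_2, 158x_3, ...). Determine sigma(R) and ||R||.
sigma(R) = closed disk {z in C : |z| ≤ 158}; ||R|| = 158

Note R = 158·U where U is the unit right shift (U x)_k = x_{k-1} (with x_0 := 0); so ||R|| = 158||U|| and sigma(R) = 158·sigma(U). ||R x||^2 = sum_{k≥1} |158x_k|^2 = 24964||x||^2, so ||R|| = 158 and sigma(R) ⊂ {|z| ≤ 158}. For any |lambda| < 158, the equation (R - lambda I) x = 0 forces x_1 = 0, then 158x_k = lambda x_{k+1} ⇒ x = 0, so R has no eigenvalues. But (R - lambda I) is not surjective for |lambda| < 158: solving (R - lambda I) x = e_1 would require x_n proportional to (lambda/158)^(-n), which is not in l^2. So every |lambda| < 158 lies in the residual spectrum. The boundary |lambda| = 158 is in the approximate point spectrum (the spectrum is closed). Hence sigma(R) is the closed disk of radius 158.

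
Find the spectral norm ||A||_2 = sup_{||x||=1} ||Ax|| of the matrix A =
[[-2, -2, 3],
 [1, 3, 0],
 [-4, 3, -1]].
||A||_2 ≈ 5.3451 (= sqrt(largest eigenvalue of A^T A))

||A||_2 = sigma_max(A) = sqrt(lambda_max(A^T A)). Form the symmetric matrix M = A^T A =
[[21, -5, -2],
 [-5, 22, -9],
 [-2, -9, 10]].
Its characteristic polynomial (trace, sum of principal 2x2 minors, determinant of M give the coefficients) is
  p(λ) = det(λ I - M) = λ^3 - 53λ^2 + 782λ - 2401.
No integer candidate from the rational root theorem (±divisors of 2401) is a root, so the roots are irrational. The cubic discriminant is Δ = 10672737 > 0, so there are three distinct real roots. p(4) = -57 and p(5) = 309 have opposite signs, so a root lies in (4, 5); Newton's method refines it to λ ≈ 4.1424. p(20) = 39 and p(21) = -91 have opposite signs, so a root lies in (20, 21); Newton's method refines it to λ ≈ 20.287. p(28) = -105 and p(29) = 93 have opposite signs, so a root lies in (28, 29); Newton's method refines it to λ ≈ 28.5706. Check (Vieta): the three roots sum to 53, matching tr M = 53.
So the eigenvalues of A^T A are ≈ 4.1424, 20.287, 28.5706 (all ≥ 0, as they must be for A^T A). The largest is λ_max ≈ 28.5706, hence ||A||_2 = sqrt(λ_max) ≈ 5.3451.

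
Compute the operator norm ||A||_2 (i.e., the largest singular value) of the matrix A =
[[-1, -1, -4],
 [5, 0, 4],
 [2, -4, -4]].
||A||_2 ≈ 7.8867 (= sqrt(largest eigenvalue of A^T A))

||A||_2 = sigma_max(A) = sqrt(lambda_max(A^T A)). Form the symmetric matrix M = A^T A =
[[30, -7, 16],
 [-7, 17, 20],
 [16, 20, 48]].
Its characteristic polynomial (trace, sum of principal 2x2 minors, determinant of M give the coefficients) is
  p(λ) = det(λ I - M) = λ^3 - 95λ^2 + 2061λ - 1296.
No integer candidate from the rational root theorem (±divisors of 1296) is a root, so the roots are irrational. The cubic discriminant is Δ = 3394994229 > 0, so there are three distinct real roots. p(0) = -1296 and p(1) = 671 have opposite signs, so a root lies in (0, 1); Newton's method refines it to λ ≈ 0.648. p(32) = 144 and p(33) = -801 have opposite signs, so a root lies in (32, 33); Newton's method refines it to λ ≈ 32.1521. p(62) = -366 and p(63) = 1539 have opposite signs, so a root lies in (62, 63); Newton's method refines it to λ ≈ 62.1999. Check (Vieta): the three roots sum to 95, matching tr M = 95.
So the eigenvalues of A^T A are ≈ 0.648, 32.1521, 62.1999 (all ≥ 0, as they must be for A^T A). The largest is λ_max ≈ 62.1999, hence ||A||_2 = sqrt(λ_max) ≈ 7.8867.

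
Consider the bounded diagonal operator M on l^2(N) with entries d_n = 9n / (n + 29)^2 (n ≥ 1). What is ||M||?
||M|| = 9/116 (attained at n = 29)

For M diagonal, ||M|| = sup_n |d_n|. Treat f(x) = 9x / (x + 29)^2 for real x > 0. By the quotient rule, f'(x) = 9(29 - x)/(x + 29)^3, which is positive for x < 29 and negative for x > 29. So f has a unique maximum at x = 29, and since 29 is a positive integer, the supremum over n ≥ 1 is attained at n = 29: d_29 = 9·29/(29 + 29)^2 = 9·29/3364 = 9/116. Hence ||M|| = 9/116.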